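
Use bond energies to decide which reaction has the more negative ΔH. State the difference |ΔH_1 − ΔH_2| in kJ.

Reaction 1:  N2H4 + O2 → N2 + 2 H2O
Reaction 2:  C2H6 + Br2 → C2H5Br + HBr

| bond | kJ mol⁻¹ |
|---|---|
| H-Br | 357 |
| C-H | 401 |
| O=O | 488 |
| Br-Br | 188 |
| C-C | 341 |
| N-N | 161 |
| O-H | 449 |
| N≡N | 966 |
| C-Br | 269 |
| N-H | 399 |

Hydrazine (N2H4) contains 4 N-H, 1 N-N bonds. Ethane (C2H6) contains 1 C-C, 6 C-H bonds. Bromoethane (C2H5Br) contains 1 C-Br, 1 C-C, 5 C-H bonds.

Reaction 1:
  Bonds broken (reactants):
    N-H: 4 × 399 = 1596
    N-N: 1 × 161 = 161
    O=O: 1 × 488 = 488
    Σ(broken) = 2245 kJ
  Bonds formed (products):
    N≡N: 1 × 966 = 966
    O-H: 4 × 449 = 1796
    Σ(formed) = 2762 kJ
  ΔH_1 = 2245 − 2762 = −517 kJ
Reaction 2:
  Bonds broken (reactants):
    Br-Br: 1 × 188 = 188
    C-C: 1 × 341 = 341
    C-H: 6 × 401 = 2406
    Σ(broken) = 2935 kJ
  Bonds formed (products):
    C-Br: 1 × 269 = 269
    C-C: 1 × 341 = 341
    C-H: 5 × 401 = 2005
    H-Br: 1 × 357 = 357
    Σ(formed) = 2972 kJ
  ΔH_2 = 2935 − 2972 = −37 kJ
ΔH_1 − ΔH_2 = −480 kJ, so reaction 1 has the more negative ΔH; |ΔH_1 − ΔH_2| = 480 kJ.

Reaction 1, by 480 kJ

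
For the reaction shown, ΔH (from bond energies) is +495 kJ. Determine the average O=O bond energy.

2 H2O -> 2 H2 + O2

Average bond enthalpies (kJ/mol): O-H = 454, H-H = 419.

D(O=O) ≈ 483 kJ/mol

Let D be the O=O bond energy.
Σ(broken) = 4×454 = 1816
Σ(formed) = 2×419 + 1×D = 838 + D
ΔH = Σ(broken) − Σ(formed) = (1816) − (838 + D) = +978 − D
Setting this equal to +495 kJ gives D = 483 kJ/mol.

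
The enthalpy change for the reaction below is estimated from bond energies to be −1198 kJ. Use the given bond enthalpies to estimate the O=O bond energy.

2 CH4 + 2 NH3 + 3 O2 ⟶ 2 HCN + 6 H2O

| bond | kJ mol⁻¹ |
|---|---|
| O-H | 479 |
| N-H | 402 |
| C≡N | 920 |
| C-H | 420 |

Let D be the O=O bond energy.
Σ(broken) = 8×420 + 6×402 + 3×D = 5772 + 3D
Σ(formed) = 2×920 + 2×420 + 12×479 = 8428
ΔH = Σ(broken) − Σ(formed) = (5772 + 3D) − (8428) = −2656 + 3D
Setting this equal to −1198 kJ gives 3D = 1458, so D = 486 kJ/mol.

D(O=O) ≈ 486 kJ/mol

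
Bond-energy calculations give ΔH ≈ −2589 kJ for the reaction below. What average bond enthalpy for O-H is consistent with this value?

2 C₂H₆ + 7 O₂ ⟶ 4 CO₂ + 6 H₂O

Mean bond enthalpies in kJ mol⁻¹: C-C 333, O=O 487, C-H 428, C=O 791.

Let D be the O-H bond energy.
Σ(broken) = 2×333 + 12×428 + 7×487 = 9211
Σ(formed) = 8×791 + 12×D = 6328 + 12D
ΔH = Σ(broken) − Σ(formed) = (9211) − (6328 + 12D) = +2883 − 12D
Setting this equal to −2589 kJ gives 12D = 5472, so D = 456 kJ/mol.

D(O-H) ≈ 456 kJ/mol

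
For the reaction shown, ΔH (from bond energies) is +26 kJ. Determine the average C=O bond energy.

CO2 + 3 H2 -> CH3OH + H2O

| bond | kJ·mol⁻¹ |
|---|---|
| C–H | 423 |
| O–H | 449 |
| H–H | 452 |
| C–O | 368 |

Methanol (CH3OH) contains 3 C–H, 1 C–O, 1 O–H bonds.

D(C=O) ≈ 827 kJ/mol

Let D be the C=O bond energy.
Σ(broken) = 2×D + 3×452 = 1356 + 2D
Σ(formed) = 3×423 + 1×368 + 3×449 = 2984
ΔH = Σ(broken) − Σ(formed) = (1356 + 2D) − (2984) = −1628 + 2D
Setting this equal to +26 kJ gives 2D = 1654, so D = 827 kJ/mol.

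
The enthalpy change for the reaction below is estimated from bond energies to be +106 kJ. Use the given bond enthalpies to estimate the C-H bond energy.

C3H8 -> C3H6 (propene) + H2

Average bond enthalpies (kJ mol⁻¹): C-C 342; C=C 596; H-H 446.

Let D be the C-H bond energy.
Σ(broken) = 2×342 + 8×D = 684 + 8D
Σ(formed) = 1×342 + 6×D + 1×596 + 1×446 = 1384 + 6D
ΔH = Σ(broken) − Σ(formed) = (684 + 8D) − (1384 + 6D) = −700 + 2D
Setting this equal to +106 kJ gives 2D = 806, so D = 403 kJ/mol.

D(C-H) ≈ 403 kJ/mol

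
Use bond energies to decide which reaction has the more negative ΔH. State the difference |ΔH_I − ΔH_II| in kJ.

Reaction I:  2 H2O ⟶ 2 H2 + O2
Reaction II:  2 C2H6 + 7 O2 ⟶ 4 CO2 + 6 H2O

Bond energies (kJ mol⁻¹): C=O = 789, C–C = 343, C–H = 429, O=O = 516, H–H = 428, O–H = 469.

Reaction I:
  Bonds broken (reactants):
    O–H: 4 × 469 = 1876
    Σ(broken) = 1876 kJ
  Bonds formed (products):
    H–H: 2 × 428 = 856
    O=O: 1 × 516 = 516
    Σ(formed) = 1372 kJ
  ΔH_I = 1876 − 1372 = +504 kJ
Reaction II:
  Bonds broken (reactants):
    C–C: 2 × 343 = 686
    C–H: 12 × 429 = 5148
    O=O: 7 × 516 = 3612
    Σ(broken) = 9446 kJ
  Bonds formed (products):
    C=O: 8 × 789 = 6312
    O–H: 12 × 469 = 5628
    Σ(formed) = 11940 kJ
  ΔH_II = 9446 − 11940 = −2494 kJ
ΔH_I − ΔH_II = +2998 kJ, so reaction II has the more negative ΔH; |ΔH_I − ΔH_II| = 2998 kJ.

Reaction II, by 2998 kJ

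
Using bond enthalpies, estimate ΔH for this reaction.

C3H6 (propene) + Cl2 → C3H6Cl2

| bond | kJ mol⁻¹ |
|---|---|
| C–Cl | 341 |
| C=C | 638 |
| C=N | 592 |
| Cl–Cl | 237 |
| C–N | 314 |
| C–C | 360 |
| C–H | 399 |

ΔH ≈ −167 kJ

Bonds broken (reactants):
  C–C: 1 × 360 = 360
  C–H: 6 × 399 = 2394
  C=C: 1 × 638 = 638
  Cl–Cl: 1 × 237 = 237
  Σ(broken) = 3629 kJ
Bonds formed (products):
  C–C: 2 × 360 = 720
  C–Cl: 2 × 341 = 682
  C–H: 6 × 399 = 2394
  Σ(formed) = 3796 kJ
ΔH = Σ(broken) − Σ(formed) = 3629 − 3796 = −167 kJ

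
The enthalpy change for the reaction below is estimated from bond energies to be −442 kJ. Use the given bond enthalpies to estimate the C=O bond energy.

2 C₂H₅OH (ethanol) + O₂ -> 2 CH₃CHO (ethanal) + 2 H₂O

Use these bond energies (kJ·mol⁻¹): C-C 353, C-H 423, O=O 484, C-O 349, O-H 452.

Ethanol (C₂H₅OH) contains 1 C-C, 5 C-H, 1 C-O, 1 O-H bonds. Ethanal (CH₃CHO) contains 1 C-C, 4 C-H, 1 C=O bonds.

Let D be the C=O bond energy.
Σ(broken) = 2×353 + 10×423 + 2×349 + 2×452 + 1×484 = 7022
Σ(formed) = 2×353 + 8×423 + 2×D + 4×452 = 5898 + 2D
ΔH = Σ(broken) − Σ(formed) = (7022) − (5898 + 2D) = +1124 − 2D
Setting this equal to −442 kJ gives 2D = 1566, so D = 783 kJ/mol.

D(C=O) ≈ 783 kJ/mol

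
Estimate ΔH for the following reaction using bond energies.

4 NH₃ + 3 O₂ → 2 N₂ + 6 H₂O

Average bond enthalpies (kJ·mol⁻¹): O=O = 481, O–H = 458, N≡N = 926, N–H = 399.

ΔH ≈ −1117 kJ

Bonds broken (reactants):
  N–H: 12 × 399 = 4788
  O=O: 3 × 481 = 1443
  Σ(broken) = 6231 kJ
Bonds formed (products):
  N≡N: 2 × 926 = 1852
  O–H: 12 × 458 = 5496
  Σ(formed) = 7348 kJ
ΔH = Σ(broken) − Σ(formed) = 6231 − 7348 = −1117 kJ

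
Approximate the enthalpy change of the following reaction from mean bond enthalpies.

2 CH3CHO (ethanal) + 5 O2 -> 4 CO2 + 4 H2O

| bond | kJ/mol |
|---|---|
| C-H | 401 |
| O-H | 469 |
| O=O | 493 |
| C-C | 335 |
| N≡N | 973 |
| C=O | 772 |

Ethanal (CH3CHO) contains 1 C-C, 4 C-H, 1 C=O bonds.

Bonds broken (reactants):
  C-C: 2 × 335 = 670
  C-H: 8 × 401 = 3208
  C=O: 2 × 772 = 1544
  O=O: 5 × 493 = 2465
  Σ(broken) = 7887 kJ
Bonds formed (products):
  C=O: 8 × 772 = 6176
  O-H: 8 × 469 = 3752
  Σ(formed) = 9928 kJ
ΔH = Σ(broken) − Σ(formed) = 7887 − 9928 = −2041 kJ

ΔH ≈ −2041 kJ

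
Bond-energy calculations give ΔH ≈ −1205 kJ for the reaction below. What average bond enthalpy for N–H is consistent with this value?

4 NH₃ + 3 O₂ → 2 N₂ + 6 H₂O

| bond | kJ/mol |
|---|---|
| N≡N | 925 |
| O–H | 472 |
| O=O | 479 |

Let D be the N–H bond energy.
Σ(broken) = 12×D + 3×479 = 1437 + 12D
Σ(formed) = 2×925 + 12×472 = 7514
ΔH = Σ(broken) − Σ(formed) = (1437 + 12D) − (7514) = −6077 + 12D
Setting this equal to −1205 kJ gives 12D = 4872, so D = 406 kJ/mol.

D(N–H) ≈ 406 kJ/mol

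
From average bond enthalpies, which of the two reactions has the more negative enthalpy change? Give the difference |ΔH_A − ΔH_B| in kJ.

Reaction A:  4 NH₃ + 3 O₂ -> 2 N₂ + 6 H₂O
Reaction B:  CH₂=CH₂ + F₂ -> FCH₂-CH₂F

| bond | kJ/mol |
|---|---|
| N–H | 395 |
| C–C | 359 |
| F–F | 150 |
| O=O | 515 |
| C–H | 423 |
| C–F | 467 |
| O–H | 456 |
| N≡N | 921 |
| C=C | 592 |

Reaction A:
  Bonds broken (reactants):
    N–H: 12 × 395 = 4740
    O=O: 3 × 515 = 1545
    Σ(broken) = 6285 kJ
  Bonds formed (products):
    N≡N: 2 × 921 = 1842
    O–H: 12 × 456 = 5472
    Σ(formed) = 7314 kJ
  ΔH_A = 6285 − 7314 = −1029 kJ
Reaction B:
  Bonds broken (reactants):
    C–H: 4 × 423 = 1692
    C=C: 1 × 592 = 592
    F–F: 1 × 150 = 150
    Σ(broken) = 2434 kJ
  Bonds formed (products):
    C–C: 1 × 359 = 359
    C–F: 2 × 467 = 934
    C–H: 4 × 423 = 1692
    Σ(formed) = 2985 kJ
  ΔH_B = 2434 − 2985 = −551 kJ
ΔH_A − ΔH_B = −478 kJ, so reaction A has the more negative ΔH; |ΔH_A − ΔH_B| = 478 kJ.

Reaction A, by 478 kJ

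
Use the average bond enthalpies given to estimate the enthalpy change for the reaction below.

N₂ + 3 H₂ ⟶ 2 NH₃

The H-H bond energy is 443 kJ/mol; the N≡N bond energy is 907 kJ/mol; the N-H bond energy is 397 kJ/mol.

ΔH ≈ −146 kJ

Bonds broken (reactants):
  H-H: 3 × 443 = 1329
  N≡N: 1 × 907 = 907
  Σ(broken) = 2236 kJ
Bonds formed (products):
  N-H: 6 × 397 = 2382
  Σ(formed) = 2382 kJ
ΔH = Σ(broken) − Σ(formed) = 2236 − 2382 = −146 kJ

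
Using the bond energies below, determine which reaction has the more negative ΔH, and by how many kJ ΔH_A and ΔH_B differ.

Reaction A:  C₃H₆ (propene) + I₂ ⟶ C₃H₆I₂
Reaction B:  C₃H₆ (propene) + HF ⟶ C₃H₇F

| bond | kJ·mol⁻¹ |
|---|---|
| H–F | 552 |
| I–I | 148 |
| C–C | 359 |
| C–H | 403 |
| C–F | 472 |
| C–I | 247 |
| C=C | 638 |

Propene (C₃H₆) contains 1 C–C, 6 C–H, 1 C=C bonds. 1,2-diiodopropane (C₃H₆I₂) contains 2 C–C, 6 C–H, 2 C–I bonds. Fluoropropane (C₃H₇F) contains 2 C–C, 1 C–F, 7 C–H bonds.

Reaction A:
  Bonds broken (reactants):
    C–C: 1 × 359 = 359
    C–H: 6 × 403 = 2418
    C=C: 1 × 638 = 638
    I–I: 1 × 148 = 148
    Σ(broken) = 3563 kJ
  Bonds formed (products):
    C–C: 2 × 359 = 718
    C–H: 6 × 403 = 2418
    C–I: 2 × 247 = 494
    Σ(formed) = 3630 kJ
  ΔH_A = 3563 − 3630 = −67 kJ
Reaction B:
  Bonds broken (reactants):
    C–C: 1 × 359 = 359
    C–H: 6 × 403 = 2418
    C=C: 1 × 638 = 638
    H–F: 1 × 552 = 552
    Σ(broken) = 3967 kJ
  Bonds formed (products):
    C–C: 2 × 359 = 718
    C–F: 1 × 472 = 472
    C–H: 7 × 403 = 2821
    Σ(formed) = 4011 kJ
  ΔH_B = 3967 − 4011 = −44 kJ
ΔH_A − ΔH_B = −23 kJ, so reaction A has the more negative ΔH; |ΔH_A − ΔH_B| = 23 kJ.

Reaction A, by 23 kJ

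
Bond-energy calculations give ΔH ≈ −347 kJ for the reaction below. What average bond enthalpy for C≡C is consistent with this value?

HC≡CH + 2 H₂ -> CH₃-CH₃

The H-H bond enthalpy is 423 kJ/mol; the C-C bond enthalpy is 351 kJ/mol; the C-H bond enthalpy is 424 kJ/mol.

D(C≡C) ≈ 854 kJ/mol

Let D be the C≡C bond energy.
Σ(broken) = 1×D + 2×424 + 2×423 = 1694 + D
Σ(formed) = 1×351 + 6×424 = 2895
ΔH = Σ(broken) − Σ(formed) = (1694 + D) − (2895) = −1201 + D
Setting this equal to −347 kJ gives D = 854 kJ/mol.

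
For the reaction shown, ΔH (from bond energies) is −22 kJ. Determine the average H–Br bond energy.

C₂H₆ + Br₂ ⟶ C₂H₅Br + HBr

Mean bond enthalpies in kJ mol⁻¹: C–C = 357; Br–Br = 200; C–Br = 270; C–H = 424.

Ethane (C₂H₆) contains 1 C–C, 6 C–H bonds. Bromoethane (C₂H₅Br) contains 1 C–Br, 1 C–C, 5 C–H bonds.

Let D be the H–Br bond energy.
Σ(broken) = 1×200 + 1×357 + 6×424 = 3101
Σ(formed) = 1×270 + 1×357 + 5×424 + 1×D = 2747 + D
ΔH = Σ(broken) − Σ(formed) = (3101) − (2747 + D) = +354 − D
Setting this equal to −22 kJ gives D = 376 kJ/mol.

D(H–Br) ≈ 376 kJ/mol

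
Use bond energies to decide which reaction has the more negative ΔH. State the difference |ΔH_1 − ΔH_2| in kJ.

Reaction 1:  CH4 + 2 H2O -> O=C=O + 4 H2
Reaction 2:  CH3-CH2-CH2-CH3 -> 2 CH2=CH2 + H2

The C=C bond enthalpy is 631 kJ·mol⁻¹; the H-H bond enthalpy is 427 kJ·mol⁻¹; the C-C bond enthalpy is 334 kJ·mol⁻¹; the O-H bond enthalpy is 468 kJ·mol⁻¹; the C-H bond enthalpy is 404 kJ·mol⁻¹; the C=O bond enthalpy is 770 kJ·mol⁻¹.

Reaction 1:
  Bonds broken (reactants):
    C-H: 4 × 404 = 1616
    O-H: 4 × 468 = 1872
    Σ(broken) = 3488 kJ
  Bonds formed (products):
    C=O: 2 × 770 = 1540
    H-H: 4 × 427 = 1708
    Σ(formed) = 3248 kJ
  ΔH_1 = 3488 − 3248 = +240 kJ
Reaction 2:
  Bonds broken (reactants):
    C-C: 3 × 334 = 1002
    C-H: 10 × 404 = 4040
    Σ(broken) = 5042 kJ
  Bonds formed (products):
    C-H: 8 × 404 = 3232
    C=C: 2 × 631 = 1262
    H-H: 1 × 427 = 427
    Σ(formed) = 4921 kJ
  ΔH_2 = 5042 − 4921 = +121 kJ
ΔH_1 − ΔH_2 = +119 kJ, so reaction 2 has the more negative ΔH; |ΔH_1 − ΔH_2| = 119 kJ.

Reaction 2, by 119 kJ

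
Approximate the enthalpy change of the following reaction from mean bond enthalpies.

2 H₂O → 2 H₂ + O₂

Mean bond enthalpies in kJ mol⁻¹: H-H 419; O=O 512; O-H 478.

Bonds broken (reactants):
  O-H: 4 × 478 = 1912
  Σ(broken) = 1912 kJ
Bonds formed (products):
  H-H: 2 × 419 = 838
  O=O: 1 × 512 = 512
  Σ(formed) = 1350 kJ
ΔH = Σ(broken) − Σ(formed) = 1912 − 1350 = +562 kJ

ΔH ≈ +562 kJ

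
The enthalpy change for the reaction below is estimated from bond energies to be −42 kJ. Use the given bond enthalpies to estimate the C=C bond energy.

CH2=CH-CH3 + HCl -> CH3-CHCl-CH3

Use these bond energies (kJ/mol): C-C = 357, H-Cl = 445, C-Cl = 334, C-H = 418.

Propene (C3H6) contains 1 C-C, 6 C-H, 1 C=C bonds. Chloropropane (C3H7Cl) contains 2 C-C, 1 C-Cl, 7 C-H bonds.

Let D be the C=C bond energy.
Σ(broken) = 1×357 + 6×418 + 1×D + 1×445 = 3310 + D
Σ(formed) = 2×357 + 1×334 + 7×418 = 3974
ΔH = Σ(broken) − Σ(formed) = (3310 + D) − (3974) = −664 + D
Setting this equal to −42 kJ gives D = 622 kJ/mol.

D(C=C) ≈ 622 kJ/mol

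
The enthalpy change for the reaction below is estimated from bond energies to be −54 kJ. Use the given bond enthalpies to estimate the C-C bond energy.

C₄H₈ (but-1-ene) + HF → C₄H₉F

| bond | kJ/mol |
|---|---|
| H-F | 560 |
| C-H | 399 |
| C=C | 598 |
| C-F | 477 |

Let D be the C-C bond energy.
Σ(broken) = 2×D + 8×399 + 1×598 + 1×560 = 4350 + 2D
Σ(formed) = 3×D + 1×477 + 9×399 = 4068 + 3D
ΔH = Σ(broken) − Σ(formed) = (4350 + 2D) − (4068 + 3D) = +282 − D
Setting this equal to −54 kJ gives D = 336 kJ/mol.

D(C-C) ≈ 336 kJ/mol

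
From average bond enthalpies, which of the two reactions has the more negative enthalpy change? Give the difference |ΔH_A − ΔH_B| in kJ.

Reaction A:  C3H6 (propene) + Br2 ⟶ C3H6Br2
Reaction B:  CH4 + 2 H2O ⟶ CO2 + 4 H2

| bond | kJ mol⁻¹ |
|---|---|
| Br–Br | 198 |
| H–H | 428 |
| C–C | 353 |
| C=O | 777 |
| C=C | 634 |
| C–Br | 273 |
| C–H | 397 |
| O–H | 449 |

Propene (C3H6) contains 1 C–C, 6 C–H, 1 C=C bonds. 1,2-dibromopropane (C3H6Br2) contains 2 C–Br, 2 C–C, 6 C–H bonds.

Reaction A, by 185 kJ

Reaction A:
  Bonds broken (reactants):
    Br–Br: 1 × 198 = 198
    C–C: 1 × 353 = 353
    C–H: 6 × 397 = 2382
    C=C: 1 × 634 = 634
    Σ(broken) = 3567 kJ
  Bonds formed (products):
    C–Br: 2 × 273 = 546
    C–C: 2 × 353 = 706
    C–H: 6 × 397 = 2382
    Σ(formed) = 3634 kJ
  ΔH_A = 3567 − 3634 = −67 kJ
Reaction B:
  Bonds broken (reactants):
    C–H: 4 × 397 = 1588
    O–H: 4 × 449 = 1796
    Σ(broken) = 3384 kJ
  Bonds formed (products):
    C=O: 2 × 777 = 1554
    H–H: 4 × 428 = 1712
    Σ(formed) = 3266 kJ
  ΔH_B = 3384 − 3266 = +118 kJ
ΔH_A − ΔH_B = −185 kJ, so reaction A has the more negative ΔH; |ΔH_A − ΔH_B| = 185 kJ.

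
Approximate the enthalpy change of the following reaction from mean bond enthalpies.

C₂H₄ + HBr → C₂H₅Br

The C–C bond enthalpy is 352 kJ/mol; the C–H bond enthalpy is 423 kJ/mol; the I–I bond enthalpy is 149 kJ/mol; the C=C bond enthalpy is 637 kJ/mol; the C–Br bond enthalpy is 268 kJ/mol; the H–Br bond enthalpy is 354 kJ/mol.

Bonds broken (reactants):
  C–H: 4 × 423 = 1692
  C=C: 1 × 637 = 637
  H–Br: 1 × 354 = 354
  Σ(broken) = 2683 kJ
Bonds formed (products):
  C–Br: 1 × 268 = 268
  C–C: 1 × 352 = 352
  C–H: 5 × 423 = 2115
  Σ(formed) = 2735 kJ
ΔH = Σ(broken) − Σ(formed) = 2683 − 2735 = −52 kJ

ΔH ≈ −52 kJ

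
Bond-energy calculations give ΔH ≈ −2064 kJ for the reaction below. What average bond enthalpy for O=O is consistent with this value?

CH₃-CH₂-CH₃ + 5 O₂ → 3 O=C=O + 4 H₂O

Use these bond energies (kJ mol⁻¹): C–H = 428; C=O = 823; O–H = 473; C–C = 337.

D(O=O) ≈ 512 kJ/mol

Let D be the O=O bond energy.
Σ(broken) = 2×337 + 8×428 + 5×D = 4098 + 5D
Σ(formed) = 6×823 + 8×473 = 8722
ΔH = Σ(broken) − Σ(formed) = (4098 + 5D) − (8722) = −4624 + 5D
Setting this equal to −2064 kJ gives 5D = 2560, so D = 512 kJ/mol.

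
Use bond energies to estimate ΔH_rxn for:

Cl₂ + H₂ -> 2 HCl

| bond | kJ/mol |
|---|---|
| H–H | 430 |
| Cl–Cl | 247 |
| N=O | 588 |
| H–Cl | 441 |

ΔH ≈ −205 kJ

Bonds broken (reactants):
  Cl–Cl: 1 × 247 = 247
  H–H: 1 × 430 = 430
  Σ(broken) = 677 kJ
Bonds formed (products):
  H–Cl: 2 × 441 = 882
  Σ(formed) = 882 kJ
ΔH = Σ(broken) − Σ(formed) = 677 − 882 = −205 kJ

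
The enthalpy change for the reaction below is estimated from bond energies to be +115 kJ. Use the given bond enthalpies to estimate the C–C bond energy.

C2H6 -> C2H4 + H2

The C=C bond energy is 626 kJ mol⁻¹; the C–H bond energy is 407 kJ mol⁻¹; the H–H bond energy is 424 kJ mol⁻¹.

D(C–C) ≈ 351 kJ/mol

Let D be the C–C bond energy.
Σ(broken) = 1×D + 6×407 = 2442 + D
Σ(formed) = 4×407 + 1×626 + 1×424 = 2678
ΔH = Σ(broken) − Σ(formed) = (2442 + D) − (2678) = −236 + D
Setting this equal to +115 kJ gives D = 351 kJ/mol.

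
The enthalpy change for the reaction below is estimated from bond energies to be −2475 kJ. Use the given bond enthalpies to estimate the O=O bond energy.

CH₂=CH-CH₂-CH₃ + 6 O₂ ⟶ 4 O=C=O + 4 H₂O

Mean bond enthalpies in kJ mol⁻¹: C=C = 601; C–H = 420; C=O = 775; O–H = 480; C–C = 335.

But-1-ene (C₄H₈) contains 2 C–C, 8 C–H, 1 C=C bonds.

D(O=O) ≈ 489 kJ/mol

Let D be the O=O bond energy.
Σ(broken) = 2×335 + 8×420 + 1×601 + 6×D = 4631 + 6D
Σ(formed) = 8×775 + 8×480 = 10040
ΔH = Σ(broken) − Σ(formed) = (4631 + 6D) − (10040) = −5409 + 6D
Setting this equal to −2475 kJ gives 6D = 2934, so D = 489 kJ/mol.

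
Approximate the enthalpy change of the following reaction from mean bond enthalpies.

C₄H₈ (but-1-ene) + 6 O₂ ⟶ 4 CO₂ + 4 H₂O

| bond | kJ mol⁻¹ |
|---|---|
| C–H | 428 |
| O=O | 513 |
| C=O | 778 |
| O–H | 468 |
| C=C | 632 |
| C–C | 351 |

Bonds broken (reactants):
  C–C: 2 × 351 = 702
  C–H: 8 × 428 = 3424
  C=C: 1 × 632 = 632
  O=O: 6 × 513 = 3078
  Σ(broken) = 7836 kJ
Bonds formed (products):
  C=O: 8 × 778 = 6224
  O–H: 8 × 468 = 3744
  Σ(formed) = 9968 kJ
ΔH = Σ(broken) − Σ(formed) = 7836 − 9968 = −2132 kJ

ΔH ≈ −2132 kJ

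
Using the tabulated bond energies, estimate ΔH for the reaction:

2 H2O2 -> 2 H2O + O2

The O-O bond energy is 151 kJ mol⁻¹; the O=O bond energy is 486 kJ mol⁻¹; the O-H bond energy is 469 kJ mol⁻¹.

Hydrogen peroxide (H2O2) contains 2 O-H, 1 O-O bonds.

Bonds broken (reactants):
  O-H: 4 × 469 = 1876
  O-O: 2 × 151 = 302
  Σ(broken) = 2178 kJ
Bonds formed (products):
  O-H: 4 × 469 = 1876
  O=O: 1 × 486 = 486
  Σ(formed) = 2362 kJ
ΔH = Σ(broken) − Σ(formed) = 2178 − 2362 = −184 kJ

ΔH ≈ −184 kJ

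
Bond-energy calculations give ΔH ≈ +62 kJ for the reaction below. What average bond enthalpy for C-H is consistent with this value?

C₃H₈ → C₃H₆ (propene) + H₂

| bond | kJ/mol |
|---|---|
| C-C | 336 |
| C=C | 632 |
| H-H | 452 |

Let D be the C-H bond energy.
Σ(broken) = 2×336 + 8×D = 672 + 8D
Σ(formed) = 1×336 + 6×D + 1×632 + 1×452 = 1420 + 6D
ΔH = Σ(broken) − Σ(formed) = (672 + 8D) − (1420 + 6D) = −748 + 2D
Setting this equal to +62 kJ gives 2D = 810, so D = 405 kJ/mol.

D(C-H) ≈ 405 kJ/mol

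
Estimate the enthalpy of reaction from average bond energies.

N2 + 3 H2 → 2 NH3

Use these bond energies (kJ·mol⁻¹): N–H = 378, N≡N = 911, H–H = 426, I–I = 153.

Bonds broken (reactants):
  H–H: 3 × 426 = 1278
  N≡N: 1 × 911 = 911
  Σ(broken) = 2189 kJ
Bonds formed (products):
  N–H: 6 × 378 = 2268
  Σ(formed) = 2268 kJ
ΔH = Σ(broken) − Σ(formed) = 2189 − 2268 = −79 kJ

ΔH ≈ −79 kJ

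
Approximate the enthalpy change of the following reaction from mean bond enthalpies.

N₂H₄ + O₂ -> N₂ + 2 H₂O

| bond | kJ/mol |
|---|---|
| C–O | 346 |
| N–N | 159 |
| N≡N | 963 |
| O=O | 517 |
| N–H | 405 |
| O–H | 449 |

ΔH ≈ −463 kJ

Bonds broken (reactants):
  N–H: 4 × 405 = 1620
  N–N: 1 × 159 = 159
  O=O: 1 × 517 = 517
  Σ(broken) = 2296 kJ
Bonds formed (products):
  N≡N: 1 × 963 = 963
  O–H: 4 × 449 = 1796
  Σ(formed) = 2759 kJ
ΔH = Σ(broken) − Σ(formed) = 2296 − 2759 = −463 kJ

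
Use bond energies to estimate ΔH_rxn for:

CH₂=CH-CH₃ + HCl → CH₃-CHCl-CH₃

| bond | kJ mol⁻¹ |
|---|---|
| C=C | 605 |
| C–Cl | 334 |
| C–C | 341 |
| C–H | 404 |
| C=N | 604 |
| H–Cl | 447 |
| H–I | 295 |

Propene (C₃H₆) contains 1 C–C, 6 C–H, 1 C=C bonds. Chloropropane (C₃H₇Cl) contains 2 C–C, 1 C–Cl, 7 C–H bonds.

Bonds broken (reactants):
  C–C: 1 × 341 = 341
  C–H: 6 × 404 = 2424
  C=C: 1 × 605 = 605
  H–Cl: 1 × 447 = 447
  Σ(broken) = 3817 kJ
Bonds formed (products):
  C–C: 2 × 341 = 682
  C–Cl: 1 × 334 = 334
  C–H: 7 × 404 = 2828
  Σ(formed) = 3844 kJ
ΔH = Σ(broken) − Σ(formed) = 3817 − 3844 = −27 kJ

ΔH ≈ −27 kJ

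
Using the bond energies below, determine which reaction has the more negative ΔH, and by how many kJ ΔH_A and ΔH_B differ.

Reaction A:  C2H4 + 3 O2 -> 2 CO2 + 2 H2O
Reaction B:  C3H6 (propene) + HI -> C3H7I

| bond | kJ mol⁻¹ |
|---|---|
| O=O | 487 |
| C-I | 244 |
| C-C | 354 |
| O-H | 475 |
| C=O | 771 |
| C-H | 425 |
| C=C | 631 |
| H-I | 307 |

Reaction A:
  Bonds broken (reactants):
    C-H: 4 × 425 = 1700
    C=C: 1 × 631 = 631
    O=O: 3 × 487 = 1461
    Σ(broken) = 3792 kJ
  Bonds formed (products):
    C=O: 4 × 771 = 3084
    O-H: 4 × 475 = 1900
    Σ(formed) = 4984 kJ
  ΔH_A = 3792 − 4984 = −1192 kJ
Reaction B:
  Bonds broken (reactants):
    C-C: 1 × 354 = 354
    C-H: 6 × 425 = 2550
    C=C: 1 × 631 = 631
    H-I: 1 × 307 = 307
    Σ(broken) = 3842 kJ
  Bonds formed (products):
    C-C: 2 × 354 = 708
    C-H: 7 × 425 = 2975
    C-I: 1 × 244 = 244
    Σ(formed) = 3927 kJ
  ΔH_B = 3842 − 3927 = −85 kJ
ΔH_A − ΔH_B = −1107 kJ, so reaction A has the more negative ΔH; |ΔH_A − ΔH_B| = 1107 kJ.

Reaction A, by 1107 kJ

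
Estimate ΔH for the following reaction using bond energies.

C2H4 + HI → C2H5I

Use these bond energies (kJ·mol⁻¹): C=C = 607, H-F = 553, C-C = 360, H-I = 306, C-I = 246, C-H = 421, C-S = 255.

Bonds broken (reactants):
  C-H: 4 × 421 = 1684
  C=C: 1 × 607 = 607
  H-I: 1 × 306 = 306
  Σ(broken) = 2597 kJ
Bonds formed (products):
  C-C: 1 × 360 = 360
  C-H: 5 × 421 = 2105
  C-I: 1 × 246 = 246
  Σ(formed) = 2711 kJ
ΔH = Σ(broken) − Σ(formed) = 2597 − 2711 = −114 kJ

ΔH ≈ −114 kJ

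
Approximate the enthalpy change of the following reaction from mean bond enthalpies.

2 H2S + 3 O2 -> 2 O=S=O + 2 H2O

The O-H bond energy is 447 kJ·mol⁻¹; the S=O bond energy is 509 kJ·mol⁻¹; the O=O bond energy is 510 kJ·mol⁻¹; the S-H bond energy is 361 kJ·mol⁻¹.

ΔH ≈ −850 kJ

Bonds broken (reactants):
  O=O: 3 × 510 = 1530
  S-H: 4 × 361 = 1444
  Σ(broken) = 2974 kJ
Bonds formed (products):
  O-H: 4 × 447 = 1788
  S=O: 4 × 509 = 2036
  Σ(formed) = 3824 kJ
ΔH = Σ(broken) − Σ(formed) = 2974 − 3824 = −850 kJ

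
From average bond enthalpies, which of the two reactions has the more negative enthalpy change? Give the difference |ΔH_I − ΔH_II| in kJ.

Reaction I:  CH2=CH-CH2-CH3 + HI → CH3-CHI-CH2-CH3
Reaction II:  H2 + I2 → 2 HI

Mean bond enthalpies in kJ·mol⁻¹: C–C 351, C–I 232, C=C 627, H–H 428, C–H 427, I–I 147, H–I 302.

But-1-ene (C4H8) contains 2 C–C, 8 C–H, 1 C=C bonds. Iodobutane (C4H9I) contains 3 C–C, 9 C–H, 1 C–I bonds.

Reaction I:
  Bonds broken (reactants):
    C–C: 2 × 351 = 702
    C–H: 8 × 427 = 3416
    C=C: 1 × 627 = 627
    H–I: 1 × 302 = 302
    Σ(broken) = 5047 kJ
  Bonds formed (products):
    C–C: 3 × 351 = 1053
    C–H: 9 × 427 = 3843
    C–I: 1 × 232 = 232
    Σ(formed) = 5128 kJ
  ΔH_I = 5047 − 5128 = −81 kJ
Reaction II:
  Bonds broken (reactants):
    H–H: 1 × 428 = 428
    I–I: 1 × 147 = 147
    Σ(broken) = 575 kJ
  Bonds formed (products):
    H–I: 2 × 302 = 604
    Σ(formed) = 604 kJ
  ΔH_II = 575 − 604 = −29 kJ
ΔH_I − ΔH_II = −52 kJ, so reaction I has the more negative ΔH; |ΔH_I − ΔH_II| = 52 kJ.

Reaction I, by 52 kJ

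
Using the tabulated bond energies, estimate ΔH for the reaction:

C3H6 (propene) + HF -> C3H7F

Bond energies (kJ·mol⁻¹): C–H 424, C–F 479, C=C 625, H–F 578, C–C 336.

Bonds broken (reactants):
  C–C: 1 × 336 = 336
  C–H: 6 × 424 = 2544
  C=C: 1 × 625 = 625
  H–F: 1 × 578 = 578
  Σ(broken) = 4083 kJ
Bonds formed (products):
  C–C: 2 × 336 = 672
  C–F: 1 × 479 = 479
  C–H: 7 × 424 = 2968
  Σ(formed) = 4119 kJ
ΔH = Σ(broken) − Σ(formed) = 4083 − 4119 = −36 kJ

ΔH ≈ −36 kJ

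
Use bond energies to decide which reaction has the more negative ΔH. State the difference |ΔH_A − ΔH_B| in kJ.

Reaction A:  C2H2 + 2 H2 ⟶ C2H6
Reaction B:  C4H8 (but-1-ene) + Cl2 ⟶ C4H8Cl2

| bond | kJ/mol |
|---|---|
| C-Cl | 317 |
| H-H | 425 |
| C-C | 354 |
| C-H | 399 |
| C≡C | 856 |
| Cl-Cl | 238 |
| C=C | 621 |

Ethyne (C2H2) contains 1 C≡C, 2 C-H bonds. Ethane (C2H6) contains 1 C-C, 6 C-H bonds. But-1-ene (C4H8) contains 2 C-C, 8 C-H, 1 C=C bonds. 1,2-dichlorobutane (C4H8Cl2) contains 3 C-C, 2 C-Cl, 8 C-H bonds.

Reaction A, by 115 kJ

Reaction A:
  Bonds broken (reactants):
    C≡C: 1 × 856 = 856
    C-H: 2 × 399 = 798
    H-H: 2 × 425 = 850
    Σ(broken) = 2504 kJ
  Bonds formed (products):
    C-C: 1 × 354 = 354
    C-H: 6 × 399 = 2394
    Σ(formed) = 2748 kJ
  ΔH_A = 2504 − 2748 = −244 kJ
Reaction B:
  Bonds broken (reactants):
    C-C: 2 × 354 = 708
    C-H: 8 × 399 = 3192
    C=C: 1 × 621 = 621
    Cl-Cl: 1 × 238 = 238
    Σ(broken) = 4759 kJ
  Bonds formed (products):
    C-C: 3 × 354 = 1062
    C-Cl: 2 × 317 = 634
    C-H: 8 × 399 = 3192
    Σ(formed) = 4888 kJ
  ΔH_B = 4759 − 4888 = −129 kJ
ΔH_A − ΔH_B = −115 kJ, so reaction A has the more negative ΔH; |ΔH_A − ΔH_B| = 115 kJ.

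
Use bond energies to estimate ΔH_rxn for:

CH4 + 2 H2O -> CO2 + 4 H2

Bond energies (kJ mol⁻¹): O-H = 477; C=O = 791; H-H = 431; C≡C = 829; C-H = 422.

Bonds broken (reactants):
  C-H: 4 × 422 = 1688
  O-H: 4 × 477 = 1908
  Σ(broken) = 3596 kJ
Bonds formed (products):
  C=O: 2 × 791 = 1582
  H-H: 4 × 431 = 1724
  Σ(formed) = 3306 kJ
ΔH = Σ(broken) − Σ(formed) = 3596 − 3306 = +290 kJ

ΔH ≈ +290 kJ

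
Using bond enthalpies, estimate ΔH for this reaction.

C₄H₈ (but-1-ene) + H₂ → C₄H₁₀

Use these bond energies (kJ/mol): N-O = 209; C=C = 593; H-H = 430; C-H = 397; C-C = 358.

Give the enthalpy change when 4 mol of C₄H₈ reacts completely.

Bonds broken (reactants):
  C-C: 2 × 358 = 716
  C-H: 8 × 397 = 3176
  C=C: 1 × 593 = 593
  H-H: 1 × 430 = 430
  Σ(broken) = 4915 kJ
Bonds formed (products):
  C-C: 3 × 358 = 1074
  C-H: 10 × 397 = 3970
  Σ(formed) = 5044 kJ
ΔH = Σ(broken) − Σ(formed) = 4915 − 5044 = −129 kJ
For 4× the reaction as written: 4 × (−129) = −516 kJ

ΔH = −516 kJ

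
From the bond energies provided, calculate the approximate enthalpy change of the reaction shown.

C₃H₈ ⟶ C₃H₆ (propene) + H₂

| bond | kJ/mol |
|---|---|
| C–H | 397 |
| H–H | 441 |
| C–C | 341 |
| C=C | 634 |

ΔH ≈ +60 kJ

Bonds broken (reactants):
  C–C: 2 × 341 = 682
  C–H: 8 × 397 = 3176
  Σ(broken) = 3858 kJ
Bonds formed (products):
  C–C: 1 × 341 = 341
  C–H: 6 × 397 = 2382
  C=C: 1 × 634 = 634
  H–H: 1 × 441 = 441
  Σ(formed) = 3798 kJ
ΔH = Σ(broken) − Σ(formed) = 3858 − 3798 = +60 kJ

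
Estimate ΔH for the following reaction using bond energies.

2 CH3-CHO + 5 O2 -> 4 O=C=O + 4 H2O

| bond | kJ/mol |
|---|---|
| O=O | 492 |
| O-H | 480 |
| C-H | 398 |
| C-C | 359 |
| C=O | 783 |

ΔH ≈ −2176 kJ

Bonds broken (reactants):
  C-C: 2 × 359 = 718
  C-H: 8 × 398 = 3184
  C=O: 2 × 783 = 1566
  O=O: 5 × 492 = 2460
  Σ(broken) = 7928 kJ
Bonds formed (products):
  C=O: 8 × 783 = 6264
  O-H: 8 × 480 = 3840
  Σ(formed) = 10104 kJ
ΔH = Σ(broken) − Σ(formed) = 7928 − 10104 = −2176 kJ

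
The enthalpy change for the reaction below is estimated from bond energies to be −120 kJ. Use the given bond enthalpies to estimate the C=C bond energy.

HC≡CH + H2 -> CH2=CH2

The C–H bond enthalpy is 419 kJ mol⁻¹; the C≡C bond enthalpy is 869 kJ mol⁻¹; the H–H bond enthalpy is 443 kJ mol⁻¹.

D(C=C) ≈ 594 kJ/mol

Let D be the C=C bond energy.
Σ(broken) = 1×869 + 2×419 + 1×443 = 2150
Σ(formed) = 4×419 + 1×D = 1676 + D
ΔH = Σ(broken) − Σ(formed) = (2150) − (1676 + D) = +474 − D
Setting this equal to −120 kJ gives D = 594 kJ/mol.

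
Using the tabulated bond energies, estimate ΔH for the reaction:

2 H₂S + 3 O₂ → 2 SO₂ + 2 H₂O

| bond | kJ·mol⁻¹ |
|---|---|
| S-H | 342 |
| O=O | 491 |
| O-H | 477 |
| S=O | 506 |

Bonds broken (reactants):
  O=O: 3 × 491 = 1473
  S-H: 4 × 342 = 1368
  Σ(broken) = 2841 kJ
Bonds formed (products):
  O-H: 4 × 477 = 1908
  S=O: 4 × 506 = 2024
  Σ(formed) = 3932 kJ
ΔH = Σ(broken) − Σ(formed) = 2841 − 3932 = −1091 kJ

ΔH ≈ −1091 kJ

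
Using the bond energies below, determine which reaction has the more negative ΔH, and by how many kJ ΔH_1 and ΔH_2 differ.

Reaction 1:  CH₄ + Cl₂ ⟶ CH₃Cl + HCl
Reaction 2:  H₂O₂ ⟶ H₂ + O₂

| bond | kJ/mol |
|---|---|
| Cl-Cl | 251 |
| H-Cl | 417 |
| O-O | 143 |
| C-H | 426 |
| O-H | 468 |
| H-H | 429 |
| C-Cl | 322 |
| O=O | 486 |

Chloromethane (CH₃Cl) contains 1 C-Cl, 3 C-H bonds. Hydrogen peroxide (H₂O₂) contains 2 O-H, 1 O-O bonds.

Reaction 1, by 226 kJ

Reaction 1:
  Bonds broken (reactants):
    C-H: 4 × 426 = 1704
    Cl-Cl: 1 × 251 = 251
    Σ(broken) = 1955 kJ
  Bonds formed (products):
    C-Cl: 1 × 322 = 322
    C-H: 3 × 426 = 1278
    H-Cl: 1 × 417 = 417
    Σ(formed) = 2017 kJ
  ΔH_1 = 1955 − 2017 = −62 kJ
Reaction 2:
  Bonds broken (reactants):
    O-H: 2 × 468 = 936
    O-O: 1 × 143 = 143
    Σ(broken) = 1079 kJ
  Bonds formed (products):
    H-H: 1 × 429 = 429
    O=O: 1 × 486 = 486
    Σ(formed) = 915 kJ
  ΔH_2 = 1079 − 915 = +164 kJ
ΔH_1 − ΔH_2 = −226 kJ, so reaction 1 has the more negative ΔH; |ΔH_1 − ΔH_2| = 226 kJ.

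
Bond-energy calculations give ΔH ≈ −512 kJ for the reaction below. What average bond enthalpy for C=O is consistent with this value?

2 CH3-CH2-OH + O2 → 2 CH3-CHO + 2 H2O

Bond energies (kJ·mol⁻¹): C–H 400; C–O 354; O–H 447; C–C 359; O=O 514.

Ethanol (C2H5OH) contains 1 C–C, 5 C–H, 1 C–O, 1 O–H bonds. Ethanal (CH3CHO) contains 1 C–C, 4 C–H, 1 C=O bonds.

Let D be the C=O bond energy.
Σ(broken) = 2×359 + 10×400 + 2×354 + 2×447 + 1×514 = 6834
Σ(formed) = 2×359 + 8×400 + 2×D + 4×447 = 5706 + 2D
ΔH = Σ(broken) − Σ(formed) = (6834) − (5706 + 2D) = +1128 − 2D
Setting this equal to −512 kJ gives 2D = 1640, so D = 820 kJ/mol.

D(C=O) ≈ 820 kJ/mol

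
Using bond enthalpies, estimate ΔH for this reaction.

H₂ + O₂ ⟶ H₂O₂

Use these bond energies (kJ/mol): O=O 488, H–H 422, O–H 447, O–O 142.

Bonds broken (reactants):
  H–H: 1 × 422 = 422
  O=O: 1 × 488 = 488
  Σ(broken) = 910 kJ
Bonds formed (products):
  O–H: 2 × 447 = 894
  O–O: 1 × 142 = 142
  Σ(formed) = 1036 kJ
ΔH = Σ(broken) − Σ(formed) = 910 − 1036 = −126 kJ

ΔH ≈ −126 kJ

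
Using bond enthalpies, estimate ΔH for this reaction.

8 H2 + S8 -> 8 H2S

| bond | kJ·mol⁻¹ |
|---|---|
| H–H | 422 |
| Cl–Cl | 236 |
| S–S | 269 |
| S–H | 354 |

ΔH ≈ −136 kJ

Bonds broken (reactants):
  H–H: 8 × 422 = 3376
  S–S: 8 × 269 = 2152
  Σ(broken) = 5528 kJ
Bonds formed (products):
  S–H: 16 × 354 = 5664
  Σ(formed) = 5664 kJ
ΔH = Σ(broken) − Σ(formed) = 5528 − 5664 = −136 kJ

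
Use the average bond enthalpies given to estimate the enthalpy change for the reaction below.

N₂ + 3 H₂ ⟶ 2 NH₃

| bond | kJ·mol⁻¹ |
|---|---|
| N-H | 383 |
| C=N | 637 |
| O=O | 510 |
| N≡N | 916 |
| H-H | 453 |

Bonds broken (reactants):
  H-H: 3 × 453 = 1359
  N≡N: 1 × 916 = 916
  Σ(broken) = 2275 kJ
Bonds formed (products):
  N-H: 6 × 383 = 2298
  Σ(formed) = 2298 kJ
ΔH = Σ(broken) − Σ(formed) = 2275 − 2298 = −23 kJ

ΔH ≈ −23 kJ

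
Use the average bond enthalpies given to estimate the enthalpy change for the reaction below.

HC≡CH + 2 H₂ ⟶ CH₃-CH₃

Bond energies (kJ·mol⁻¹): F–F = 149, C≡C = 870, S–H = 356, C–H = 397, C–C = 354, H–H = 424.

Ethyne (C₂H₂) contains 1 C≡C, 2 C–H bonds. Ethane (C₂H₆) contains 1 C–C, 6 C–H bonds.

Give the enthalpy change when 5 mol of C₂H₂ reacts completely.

Bonds broken (reactants):
  C≡C: 1 × 870 = 870
  C–H: 2 × 397 = 794
  H–H: 2 × 424 = 848
  Σ(broken) = 2512 kJ
Bonds formed (products):
  C–C: 1 × 354 = 354
  C–H: 6 × 397 = 2382
  Σ(formed) = 2736 kJ
ΔH = Σ(broken) − Σ(formed) = 2512 − 2736 = −224 kJ
For 5× the reaction as written: 5 × (−224) = −1120 kJ

ΔH = −1120 kJ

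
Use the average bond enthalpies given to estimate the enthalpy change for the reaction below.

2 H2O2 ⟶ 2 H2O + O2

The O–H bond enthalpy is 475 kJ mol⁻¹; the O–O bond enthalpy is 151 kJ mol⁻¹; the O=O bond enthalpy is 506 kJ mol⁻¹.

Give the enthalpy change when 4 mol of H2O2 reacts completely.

Bonds broken (reactants):
  O–H: 4 × 475 = 1900
  O–O: 2 × 151 = 302
  Σ(broken) = 2202 kJ
Bonds formed (products):
  O–H: 4 × 475 = 1900
  O=O: 1 × 506 = 506
  Σ(formed) = 2406 kJ
ΔH = Σ(broken) − Σ(formed) = 2202 − 2406 = −204 kJ
For 2× the reaction as written: 2 × (−204) = −408 kJ

ΔH = −408 kJ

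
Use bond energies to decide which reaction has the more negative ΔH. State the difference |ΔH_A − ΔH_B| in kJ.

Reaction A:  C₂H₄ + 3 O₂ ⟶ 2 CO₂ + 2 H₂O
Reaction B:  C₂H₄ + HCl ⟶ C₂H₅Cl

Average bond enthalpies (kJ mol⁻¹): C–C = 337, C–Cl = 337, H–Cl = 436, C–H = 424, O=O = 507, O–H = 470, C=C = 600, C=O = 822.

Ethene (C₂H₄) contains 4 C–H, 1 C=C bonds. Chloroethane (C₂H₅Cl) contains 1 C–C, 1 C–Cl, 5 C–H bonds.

Reaction A:
  Bonds broken (reactants):
    C–H: 4 × 424 = 1696
    C=C: 1 × 600 = 600
    O=O: 3 × 507 = 1521
    Σ(broken) = 3817 kJ
  Bonds formed (products):
    C=O: 4 × 822 = 3288
    O–H: 4 × 470 = 1880
    Σ(formed) = 5168 kJ
  ΔH_A = 3817 − 5168 = −1351 kJ
Reaction B:
  Bonds broken (reactants):
    C–H: 4 × 424 = 1696
    C=C: 1 × 600 = 600
    H–Cl: 1 × 436 = 436
    Σ(broken) = 2732 kJ
  Bonds formed (products):
    C–C: 1 × 337 = 337
    C–Cl: 1 × 337 = 337
    C–H: 5 × 424 = 2120
    Σ(formed) = 2794 kJ
  ΔH_B = 2732 − 2794 = −62 kJ
ΔH_A − ΔH_B = −1289 kJ, so reaction A has the more negative ΔH; |ΔH_A − ΔH_B| = 1289 kJ.

Reaction A, by 1289 kJ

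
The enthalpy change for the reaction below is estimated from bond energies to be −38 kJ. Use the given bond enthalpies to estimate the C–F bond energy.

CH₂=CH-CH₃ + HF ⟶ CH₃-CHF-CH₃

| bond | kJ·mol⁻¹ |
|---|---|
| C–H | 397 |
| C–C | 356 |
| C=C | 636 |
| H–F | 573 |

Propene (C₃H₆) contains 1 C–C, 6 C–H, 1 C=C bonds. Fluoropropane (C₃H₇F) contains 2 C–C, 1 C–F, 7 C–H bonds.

Let D be the C–F bond energy.
Σ(broken) = 1×356 + 6×397 + 1×636 + 1×573 = 3947
Σ(formed) = 2×356 + 1×D + 7×397 = 3491 + D
ΔH = Σ(broken) − Σ(formed) = (3947) − (3491 + D) = +456 − D
Setting this equal to −38 kJ gives D = 494 kJ/mol.

D(C–F) ≈ 494 kJ/mol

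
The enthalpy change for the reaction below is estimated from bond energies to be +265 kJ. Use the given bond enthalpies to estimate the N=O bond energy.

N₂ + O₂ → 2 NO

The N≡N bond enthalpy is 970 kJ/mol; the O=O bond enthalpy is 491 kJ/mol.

D(N=O) ≈ 598 kJ/mol

Let D be the N=O bond energy.
Σ(broken) = 1×970 + 1×491 = 1461
Σ(formed) = 2×D = 2D
ΔH = Σ(broken) − Σ(formed) = (1461) − (2D) = +1461 − 2D
Setting this equal to +265 kJ gives 2D = 1196, so D = 598 kJ/mol.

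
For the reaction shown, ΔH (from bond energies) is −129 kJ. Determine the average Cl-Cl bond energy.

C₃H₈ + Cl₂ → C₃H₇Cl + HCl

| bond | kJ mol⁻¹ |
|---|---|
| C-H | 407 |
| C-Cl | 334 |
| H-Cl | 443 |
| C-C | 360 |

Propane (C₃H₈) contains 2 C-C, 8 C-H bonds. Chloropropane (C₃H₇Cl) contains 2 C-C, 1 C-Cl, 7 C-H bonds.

Let D be the Cl-Cl bond energy.
Σ(broken) = 2×360 + 8×407 + 1×D = 3976 + D
Σ(formed) = 2×360 + 1×334 + 7×407 + 1×443 = 4346
ΔH = Σ(broken) − Σ(formed) = (3976 + D) − (4346) = −370 + D
Setting this equal to −129 kJ gives D = 241 kJ/mol.

D(Cl-Cl) ≈ 241 kJ/mol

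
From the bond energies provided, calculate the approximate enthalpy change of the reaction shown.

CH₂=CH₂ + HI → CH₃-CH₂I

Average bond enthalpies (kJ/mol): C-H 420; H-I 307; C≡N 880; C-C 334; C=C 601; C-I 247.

ΔH ≈ −93 kJ

Bonds broken (reactants):
  C-H: 4 × 420 = 1680
  C=C: 1 × 601 = 601
  H-I: 1 × 307 = 307
  Σ(broken) = 2588 kJ
Bonds formed (products):
  C-C: 1 × 334 = 334
  C-H: 5 × 420 = 2100
  C-I: 1 × 247 = 247
  Σ(formed) = 2681 kJ
ΔH = Σ(broken) − Σ(formed) = 2588 − 2681 = −93 kJ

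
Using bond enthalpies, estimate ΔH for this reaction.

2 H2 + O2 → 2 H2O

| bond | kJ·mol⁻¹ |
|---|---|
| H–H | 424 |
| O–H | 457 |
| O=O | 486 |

ΔH ≈ −494 kJ

Bonds broken (reactants):
  H–H: 2 × 424 = 848
  O=O: 1 × 486 = 486
  Σ(broken) = 1334 kJ
Bonds formed (products):
  O–H: 4 × 457 = 1828
  Σ(formed) = 1828 kJ
ΔH = Σ(broken) − Σ(formed) = 1334 − 1828 = −494 kJ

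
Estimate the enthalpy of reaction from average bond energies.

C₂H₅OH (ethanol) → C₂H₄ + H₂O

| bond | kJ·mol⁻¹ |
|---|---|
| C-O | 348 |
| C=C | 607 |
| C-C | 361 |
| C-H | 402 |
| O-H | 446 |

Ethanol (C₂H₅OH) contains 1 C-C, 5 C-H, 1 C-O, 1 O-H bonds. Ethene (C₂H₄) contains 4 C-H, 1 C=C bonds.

ΔH ≈ +58 kJ

Bonds broken (reactants):
  C-C: 1 × 361 = 361
  C-H: 5 × 402 = 2010
  C-O: 1 × 348 = 348
  O-H: 1 × 446 = 446
  Σ(broken) = 3165 kJ
Bonds formed (products):
  C-H: 4 × 402 = 1608
  C=C: 1 × 607 = 607
  O-H: 2 × 446 = 892
  Σ(formed) = 3107 kJ
ΔH = Σ(broken) − Σ(formed) = 3165 − 3107 = +58 kJ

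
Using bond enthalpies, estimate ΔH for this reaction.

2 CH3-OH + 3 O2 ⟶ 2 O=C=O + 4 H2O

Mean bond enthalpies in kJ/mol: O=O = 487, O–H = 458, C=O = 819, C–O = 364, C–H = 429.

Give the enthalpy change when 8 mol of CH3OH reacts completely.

Bonds broken (reactants):
  C–H: 6 × 429 = 2574
  C–O: 2 × 364 = 728
  O–H: 2 × 458 = 916
  O=O: 3 × 487 = 1461
  Σ(broken) = 5679 kJ
Bonds formed (products):
  C=O: 4 × 819 = 3276
  O–H: 8 × 458 = 3664
  Σ(formed) = 6940 kJ
ΔH = Σ(broken) − Σ(formed) = 5679 − 6940 = −1261 kJ
For 4× the reaction as written: 4 × (−1261) = −5044 kJ

ΔH = −5044 kJ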